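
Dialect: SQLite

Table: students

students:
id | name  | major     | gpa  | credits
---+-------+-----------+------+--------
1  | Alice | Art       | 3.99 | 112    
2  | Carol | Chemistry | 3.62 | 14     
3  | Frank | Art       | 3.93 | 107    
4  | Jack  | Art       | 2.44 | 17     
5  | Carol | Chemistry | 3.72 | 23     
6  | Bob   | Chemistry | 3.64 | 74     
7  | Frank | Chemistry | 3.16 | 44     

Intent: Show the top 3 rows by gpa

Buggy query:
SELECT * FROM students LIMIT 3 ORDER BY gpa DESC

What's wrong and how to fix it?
Bug: LIMIT must come after ORDER BY

Fix: Swap the clauses: ORDER BY first, then LIMIT

Corrected query:
SELECT * FROM students ORDER BY gpa DESC LIMIT 3

Result:
id | name  | major     | gpa  | credits
---+-------+-----------+------+--------
1  | Alice | Art       | 3.99 | 112    
3  | Frank | Art       | 3.93 | 107    
5  | Carol | Chemistry | 3.72 | 23     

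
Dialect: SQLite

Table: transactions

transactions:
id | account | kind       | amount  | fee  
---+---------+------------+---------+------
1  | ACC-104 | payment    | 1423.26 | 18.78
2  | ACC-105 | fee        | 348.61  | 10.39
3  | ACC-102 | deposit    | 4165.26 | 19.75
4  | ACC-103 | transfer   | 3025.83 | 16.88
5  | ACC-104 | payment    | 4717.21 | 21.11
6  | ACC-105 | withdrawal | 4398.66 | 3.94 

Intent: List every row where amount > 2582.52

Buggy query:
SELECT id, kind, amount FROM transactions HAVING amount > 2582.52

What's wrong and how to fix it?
Bug: HAVING filters the output of aggregation, but this query has no GROUP BY and no aggregate functions, so SQLite rejects it (HAVING clause on a non-aggregate query); the condition here is per row

Fix: Replace HAVING with WHERE since the condition applies to individual rows

Corrected query:
SELECT id, kind, amount FROM transactions WHERE amount > 2582.52

Result:
id | kind       | amount 
---+------------+--------
3  | deposit    | 4165.26
4  | transfer   | 3025.83
5  | payment    | 4717.21
6  | withdrawal | 4398.66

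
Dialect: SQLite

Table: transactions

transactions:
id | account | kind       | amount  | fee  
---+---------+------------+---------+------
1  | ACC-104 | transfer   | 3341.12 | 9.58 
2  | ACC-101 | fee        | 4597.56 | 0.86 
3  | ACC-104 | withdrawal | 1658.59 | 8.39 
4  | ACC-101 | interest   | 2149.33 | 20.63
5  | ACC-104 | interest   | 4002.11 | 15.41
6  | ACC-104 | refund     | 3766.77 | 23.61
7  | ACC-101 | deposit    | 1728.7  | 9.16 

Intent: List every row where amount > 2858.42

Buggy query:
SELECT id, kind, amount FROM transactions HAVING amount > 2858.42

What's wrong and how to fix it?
Bug: HAVING filters the output of aggregation, but this query has no GROUP BY and no aggregate functions, so SQLite rejects it (HAVING clause on a non-aggregate query); the condition here is per row

Fix: Use WHERE for row-level filtering

Corrected query:
SELECT id, kind, amount FROM transactions WHERE amount > 2858.42

Result:
id | kind     | amount 
---+----------+--------
1  | transfer | 3341.12
2  | fee      | 4597.56
5  | interest | 4002.11
6  | refund   | 3766.77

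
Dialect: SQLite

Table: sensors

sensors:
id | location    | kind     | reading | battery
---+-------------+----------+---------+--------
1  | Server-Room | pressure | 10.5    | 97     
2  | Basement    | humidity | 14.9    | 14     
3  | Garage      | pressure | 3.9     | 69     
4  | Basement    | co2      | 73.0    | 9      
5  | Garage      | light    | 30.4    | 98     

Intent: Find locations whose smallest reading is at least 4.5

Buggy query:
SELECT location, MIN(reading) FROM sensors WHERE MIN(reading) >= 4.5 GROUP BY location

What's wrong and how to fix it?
Bug: Aggregates like MIN are computed per group after WHERE runs

Fix: Use HAVING for the per-group MIN condition

Corrected query:
SELECT location, MIN(reading) FROM sensors GROUP BY location HAVING MIN(reading) >= 4.5

Result:
location    | MIN(reading)
------------+-------------
Basement    | 14.9        
Server-Room | 10.5        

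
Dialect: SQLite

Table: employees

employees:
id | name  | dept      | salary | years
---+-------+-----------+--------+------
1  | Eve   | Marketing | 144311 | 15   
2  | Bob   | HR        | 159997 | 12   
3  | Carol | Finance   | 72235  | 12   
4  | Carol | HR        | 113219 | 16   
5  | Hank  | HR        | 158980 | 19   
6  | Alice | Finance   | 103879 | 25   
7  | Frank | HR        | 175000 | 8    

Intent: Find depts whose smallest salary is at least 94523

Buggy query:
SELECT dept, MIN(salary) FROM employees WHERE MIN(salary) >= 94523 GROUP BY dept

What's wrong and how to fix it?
Bug: MIN() in WHERE is a misuse of aggregate

Fix: Use HAVING for the per-group MIN condition

Corrected query:
SELECT dept, MIN(salary) FROM employees GROUP BY dept HAVING MIN(salary) >= 94523

Result:
dept      | MIN(salary)
----------+------------
HR        | 113219     
Marketing | 144311     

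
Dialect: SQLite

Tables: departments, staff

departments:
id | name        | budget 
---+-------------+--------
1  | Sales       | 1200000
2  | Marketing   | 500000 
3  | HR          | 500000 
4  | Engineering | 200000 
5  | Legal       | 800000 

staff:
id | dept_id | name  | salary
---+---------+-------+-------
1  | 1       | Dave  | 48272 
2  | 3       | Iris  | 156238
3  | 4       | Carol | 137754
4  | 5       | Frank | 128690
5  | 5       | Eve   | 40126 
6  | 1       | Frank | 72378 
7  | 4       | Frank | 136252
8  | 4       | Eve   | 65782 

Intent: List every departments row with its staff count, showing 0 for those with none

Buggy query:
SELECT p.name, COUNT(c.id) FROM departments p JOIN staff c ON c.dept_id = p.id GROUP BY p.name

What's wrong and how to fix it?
Bug: An inner join excludes parents with zero children

Fix: Switch to LEFT JOIN to retain unmatched parent rows

Corrected query:
SELECT p.name, COUNT(c.id) FROM departments p LEFT JOIN staff c ON c.dept_id = p.id GROUP BY p.name

Result:
name        | COUNT(c.id)
------------+------------
Engineering | 3          
HR          | 1          
Legal       | 2          
Marketing   | 0          
Sales       | 2          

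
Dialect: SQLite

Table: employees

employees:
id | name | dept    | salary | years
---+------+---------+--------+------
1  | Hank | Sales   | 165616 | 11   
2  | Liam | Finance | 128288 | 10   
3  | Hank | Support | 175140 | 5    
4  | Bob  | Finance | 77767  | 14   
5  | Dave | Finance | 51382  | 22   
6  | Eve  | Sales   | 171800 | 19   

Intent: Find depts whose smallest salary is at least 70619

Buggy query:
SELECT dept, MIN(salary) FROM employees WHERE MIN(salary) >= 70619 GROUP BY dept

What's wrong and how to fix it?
Bug: Aggregates like MIN are computed per group after WHERE runs

Fix: Use HAVING for the per-group MIN condition

Corrected query:
SELECT dept, MIN(salary) FROM employees GROUP BY dept HAVING MIN(salary) >= 70619

Result:
dept    | MIN(salary)
--------+------------
Sales   | 165616     
Support | 175140     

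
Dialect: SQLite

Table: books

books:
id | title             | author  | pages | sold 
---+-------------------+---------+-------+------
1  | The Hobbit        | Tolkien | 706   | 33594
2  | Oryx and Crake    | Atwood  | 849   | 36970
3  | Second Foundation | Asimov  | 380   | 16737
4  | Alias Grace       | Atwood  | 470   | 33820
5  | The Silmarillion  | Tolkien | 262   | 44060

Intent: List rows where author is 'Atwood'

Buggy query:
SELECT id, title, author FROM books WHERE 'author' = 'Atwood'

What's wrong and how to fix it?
Bug: Single quotes denote string literals in SQL; the column name is being compared as a constant string

Fix: Remove the quotes around the column name (or use double quotes for an identifier)

Corrected query:
SELECT id, title, author FROM books WHERE author = 'Atwood'

Result:
id | title          | author
---+----------------+-------
2  | Oryx and Crake | Atwood
4  | Alias Grace    | Atwood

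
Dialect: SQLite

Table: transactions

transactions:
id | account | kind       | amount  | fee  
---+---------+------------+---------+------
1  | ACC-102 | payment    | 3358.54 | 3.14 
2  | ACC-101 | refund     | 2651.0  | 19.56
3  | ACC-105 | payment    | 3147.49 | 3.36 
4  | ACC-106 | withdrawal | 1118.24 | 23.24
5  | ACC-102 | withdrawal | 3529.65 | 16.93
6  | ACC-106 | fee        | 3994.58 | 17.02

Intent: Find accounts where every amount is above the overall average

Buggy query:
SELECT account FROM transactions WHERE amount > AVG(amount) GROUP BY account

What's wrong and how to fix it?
Bug: AVG() is an aggregate; it can't sit directly in WHERE

Fix: Use a subquery for AVG and a HAVING MIN(...) filter so the condition holds for every row in the group

Corrected query:
SELECT account FROM transactions GROUP BY account HAVING MIN(amount) > (SELECT AVG(amount) FROM transactions)

Result:
account
-------
ACC-102
ACC-105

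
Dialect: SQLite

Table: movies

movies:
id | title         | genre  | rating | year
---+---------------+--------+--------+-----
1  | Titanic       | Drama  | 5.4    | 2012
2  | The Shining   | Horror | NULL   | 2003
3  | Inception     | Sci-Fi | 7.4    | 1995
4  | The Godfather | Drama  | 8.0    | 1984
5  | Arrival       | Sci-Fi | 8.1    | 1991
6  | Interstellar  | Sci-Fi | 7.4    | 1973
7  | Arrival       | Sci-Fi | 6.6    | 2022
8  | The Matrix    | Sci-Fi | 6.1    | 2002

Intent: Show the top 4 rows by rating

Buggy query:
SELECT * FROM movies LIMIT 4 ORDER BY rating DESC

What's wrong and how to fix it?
Bug: ORDER BY cannot follow LIMIT; LIMIT is the final clause

Fix: Swap the clauses: ORDER BY first, then LIMIT

Corrected query:
SELECT * FROM movies ORDER BY rating DESC LIMIT 4

Result:
id | title         | genre  | rating | year
---+---------------+--------+--------+-----
5  | Arrival       | Sci-Fi | 8.1    | 1991
4  | The Godfather | Drama  | 8      | 1984
3  | Inception     | Sci-Fi | 7.4    | 1995
6  | Interstellar  | Sci-Fi | 7.4    | 1973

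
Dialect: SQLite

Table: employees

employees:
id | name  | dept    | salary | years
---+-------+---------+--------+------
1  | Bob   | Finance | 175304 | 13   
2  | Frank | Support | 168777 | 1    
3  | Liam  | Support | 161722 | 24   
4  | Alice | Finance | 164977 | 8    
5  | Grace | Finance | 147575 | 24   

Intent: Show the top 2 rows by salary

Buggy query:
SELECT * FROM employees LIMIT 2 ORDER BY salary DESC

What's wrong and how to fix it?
Bug: ORDER BY cannot follow LIMIT; LIMIT is the final clause

Fix: Sort with ORDER BY, then apply LIMIT

Corrected query:
SELECT * FROM employees ORDER BY salary DESC LIMIT 2

Result:
id | name  | dept    | salary | years
---+-------+---------+--------+------
1  | Bob   | Finance | 175304 | 13   
2  | Frank | Support | 168777 | 1    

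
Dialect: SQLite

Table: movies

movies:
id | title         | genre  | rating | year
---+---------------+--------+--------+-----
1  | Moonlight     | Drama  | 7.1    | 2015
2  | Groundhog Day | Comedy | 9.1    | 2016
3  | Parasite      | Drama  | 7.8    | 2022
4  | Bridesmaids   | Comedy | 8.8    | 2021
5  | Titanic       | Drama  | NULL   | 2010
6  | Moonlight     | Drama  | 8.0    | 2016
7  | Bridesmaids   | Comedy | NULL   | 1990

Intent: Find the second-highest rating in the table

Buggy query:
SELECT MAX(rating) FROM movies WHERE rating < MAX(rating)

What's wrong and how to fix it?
Bug: The inner MAX is an aggregate inside WHERE, which is not allowed

Fix: Put the inner MAX in a scalar subquery

Corrected query:
SELECT MAX(rating) FROM movies WHERE rating < (SELECT MAX(rating) FROM movies)

Result:
MAX(rating)
-----------
8.8        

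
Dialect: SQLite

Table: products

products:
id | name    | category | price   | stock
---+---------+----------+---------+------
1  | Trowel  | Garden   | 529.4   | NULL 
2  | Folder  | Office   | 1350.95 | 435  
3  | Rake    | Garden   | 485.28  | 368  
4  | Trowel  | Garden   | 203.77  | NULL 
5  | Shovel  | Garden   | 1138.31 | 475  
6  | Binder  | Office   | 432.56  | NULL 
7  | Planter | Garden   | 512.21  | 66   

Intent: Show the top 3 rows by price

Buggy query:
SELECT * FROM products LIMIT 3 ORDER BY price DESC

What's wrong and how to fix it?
Bug: ORDER BY cannot follow LIMIT; LIMIT is the final clause

Fix: Swap the clauses: ORDER BY first, then LIMIT

Corrected query:
SELECT * FROM products ORDER BY price DESC LIMIT 3

Result:
id | name   | category | price   | stock
---+--------+----------+---------+------
2  | Folder | Office   | 1350.95 | 435  
5  | Shovel | Garden   | 1138.31 | 475  
1  | Trowel | Garden   | 529.4   | NULL 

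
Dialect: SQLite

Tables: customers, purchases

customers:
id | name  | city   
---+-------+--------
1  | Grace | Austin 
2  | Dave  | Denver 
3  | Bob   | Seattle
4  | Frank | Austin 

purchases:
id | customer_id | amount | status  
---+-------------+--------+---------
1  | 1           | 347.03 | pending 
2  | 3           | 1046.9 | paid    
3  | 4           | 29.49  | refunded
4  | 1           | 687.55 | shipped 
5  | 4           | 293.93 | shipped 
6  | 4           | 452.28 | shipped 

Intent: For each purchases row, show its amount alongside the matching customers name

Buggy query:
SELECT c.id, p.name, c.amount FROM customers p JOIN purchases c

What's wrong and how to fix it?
Bug: Missing join condition: each purchases row is matched to all customers rows instead of just its own

Fix: Add ON c.customer_id = p.id to the JOIN

Corrected query:
SELECT c.id, p.name, c.amount FROM customers p JOIN purchases c ON c.customer_id = p.id

Result:
id | name  | amount
---+-------+-------
1  | Grace | 347.03
2  | Bob   | 1046.9
3  | Frank | 29.49 
4  | Grace | 687.55
5  | Frank | 293.93
6  | Frank | 452.28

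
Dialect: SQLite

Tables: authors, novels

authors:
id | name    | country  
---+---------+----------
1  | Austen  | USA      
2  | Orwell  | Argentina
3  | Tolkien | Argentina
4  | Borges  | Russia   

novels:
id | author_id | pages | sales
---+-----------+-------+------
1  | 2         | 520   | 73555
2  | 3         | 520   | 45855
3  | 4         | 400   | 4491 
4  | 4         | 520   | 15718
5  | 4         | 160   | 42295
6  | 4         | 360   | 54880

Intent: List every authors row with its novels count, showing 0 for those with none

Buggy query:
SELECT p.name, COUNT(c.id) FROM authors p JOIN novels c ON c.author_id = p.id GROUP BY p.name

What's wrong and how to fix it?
Bug: An inner join excludes parents with zero children

Fix: Switch to LEFT JOIN to retain unmatched parent rows

Corrected query:
SELECT p.name, COUNT(c.id) FROM authors p LEFT JOIN novels c ON c.author_id = p.id GROUP BY p.name

Result:
name    | COUNT(c.id)
--------+------------
Austen  | 0          
Borges  | 4          
Orwell  | 1          
Tolkien | 1          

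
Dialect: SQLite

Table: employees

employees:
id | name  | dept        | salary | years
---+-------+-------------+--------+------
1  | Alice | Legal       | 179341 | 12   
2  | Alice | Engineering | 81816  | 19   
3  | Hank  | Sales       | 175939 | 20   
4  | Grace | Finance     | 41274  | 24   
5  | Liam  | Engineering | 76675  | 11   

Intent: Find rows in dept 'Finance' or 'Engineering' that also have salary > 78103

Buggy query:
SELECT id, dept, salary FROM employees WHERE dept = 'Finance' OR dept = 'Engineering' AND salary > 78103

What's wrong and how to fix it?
Bug: AND binds tighter than OR, so this parses as dept = 'Finance' OR (dept = 'Engineering' AND salary > 78103)

Fix: Add parentheses around the OR so the AND applies to both alternatives

Corrected query:
SELECT id, dept, salary FROM employees WHERE (dept = 'Finance' OR dept = 'Engineering') AND salary > 78103

Result:
id | dept        | salary
---+-------------+-------
2  | Engineering | 81816 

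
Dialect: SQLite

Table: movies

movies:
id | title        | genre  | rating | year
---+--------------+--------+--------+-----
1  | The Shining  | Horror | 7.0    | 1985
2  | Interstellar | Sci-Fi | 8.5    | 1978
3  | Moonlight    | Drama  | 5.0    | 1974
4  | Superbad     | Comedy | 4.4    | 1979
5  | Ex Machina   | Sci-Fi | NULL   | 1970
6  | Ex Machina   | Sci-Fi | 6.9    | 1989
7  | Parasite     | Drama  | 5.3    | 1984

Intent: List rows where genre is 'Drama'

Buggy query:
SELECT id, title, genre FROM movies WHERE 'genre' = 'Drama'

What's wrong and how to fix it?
Bug: 'genre' in single quotes is a string literal, not the column; the comparison is literal-vs-literal and never true

Fix: Remove the quotes around the column name (or use double quotes for an identifier)

Corrected query:
SELECT id, title, genre FROM movies WHERE genre = 'Drama'

Result:
id | title     | genre
---+-----------+------
3  | Moonlight | Drama
7  | Parasite  | Drama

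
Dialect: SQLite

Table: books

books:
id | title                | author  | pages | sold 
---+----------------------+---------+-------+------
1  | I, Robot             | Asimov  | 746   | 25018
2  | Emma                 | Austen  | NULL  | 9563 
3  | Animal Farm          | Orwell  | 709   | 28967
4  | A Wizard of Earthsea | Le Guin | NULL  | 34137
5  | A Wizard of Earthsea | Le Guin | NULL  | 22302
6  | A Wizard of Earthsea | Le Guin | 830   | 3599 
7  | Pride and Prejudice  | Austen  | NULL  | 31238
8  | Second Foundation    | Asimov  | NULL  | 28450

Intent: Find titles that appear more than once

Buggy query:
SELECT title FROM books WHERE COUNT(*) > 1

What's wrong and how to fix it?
Bug: WHERE can't reference COUNT(*); aggregates are computed after WHERE

Fix: Group first, then use HAVING for the count condition

Corrected query:
SELECT title FROM books GROUP BY title HAVING COUNT(*) > 1

Result:
title               
--------------------
A Wizard of Earthsea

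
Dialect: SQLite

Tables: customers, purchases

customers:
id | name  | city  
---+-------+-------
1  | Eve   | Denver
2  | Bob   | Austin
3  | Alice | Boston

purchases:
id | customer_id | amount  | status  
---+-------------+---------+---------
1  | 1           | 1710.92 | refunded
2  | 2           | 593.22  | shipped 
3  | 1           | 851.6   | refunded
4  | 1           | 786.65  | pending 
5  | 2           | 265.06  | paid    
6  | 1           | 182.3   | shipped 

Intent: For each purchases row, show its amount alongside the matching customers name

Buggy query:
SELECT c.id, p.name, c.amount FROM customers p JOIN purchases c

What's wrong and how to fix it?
Bug: Missing join condition: each purchases row is matched to all customers rows instead of just its own

Fix: Specify the join condition linking the foreign key to the parent id

Corrected query:
SELECT c.id, p.name, c.amount FROM customers p JOIN purchases c ON c.customer_id = p.id

Result:
id | name | amount 
---+------+--------
1  | Eve  | 1710.92
2  | Bob  | 593.22 
3  | Eve  | 851.6  
4  | Eve  | 786.65 
5  | Bob  | 265.06 
6  | Eve  | 182.3  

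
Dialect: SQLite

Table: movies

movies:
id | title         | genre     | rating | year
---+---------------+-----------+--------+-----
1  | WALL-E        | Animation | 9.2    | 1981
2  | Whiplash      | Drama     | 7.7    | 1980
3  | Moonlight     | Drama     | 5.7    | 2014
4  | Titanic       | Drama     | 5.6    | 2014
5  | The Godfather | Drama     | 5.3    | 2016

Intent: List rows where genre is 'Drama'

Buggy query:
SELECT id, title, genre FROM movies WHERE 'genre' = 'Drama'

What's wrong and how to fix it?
Bug: 'genre' in single quotes is a string literal, not the column; the comparison is literal-vs-literal and never true

Fix: Remove the quotes around the column name (or use double quotes for an identifier)

Corrected query:
SELECT id, title, genre FROM movies WHERE genre = 'Drama'

Result:
id | title         | genre
---+---------------+------
2  | Whiplash      | Drama
3  | Moonlight     | Drama
4  | Titanic       | Drama
5  | The Godfather | Drama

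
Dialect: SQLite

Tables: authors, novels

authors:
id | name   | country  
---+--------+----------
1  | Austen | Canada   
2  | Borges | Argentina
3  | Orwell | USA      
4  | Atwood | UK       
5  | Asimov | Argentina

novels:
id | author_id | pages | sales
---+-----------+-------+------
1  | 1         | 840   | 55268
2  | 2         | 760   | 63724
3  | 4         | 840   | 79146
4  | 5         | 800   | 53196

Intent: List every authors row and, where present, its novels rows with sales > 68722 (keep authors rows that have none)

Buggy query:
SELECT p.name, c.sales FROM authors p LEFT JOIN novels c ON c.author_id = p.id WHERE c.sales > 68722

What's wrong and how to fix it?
Bug: A WHERE condition on the right-hand table after LEFT JOIN drops unmatched parents

Fix: Move the right-table condition into the ON clause so unmatched parents are kept

Corrected query:
SELECT p.name, c.sales FROM authors p LEFT JOIN novels c ON c.author_id = p.id AND c.sales > 68722

Result:
name   | sales
-------+------
Austen | NULL 
Borges | NULL 
Orwell | NULL 
Atwood | 79146
Asimov | NULL 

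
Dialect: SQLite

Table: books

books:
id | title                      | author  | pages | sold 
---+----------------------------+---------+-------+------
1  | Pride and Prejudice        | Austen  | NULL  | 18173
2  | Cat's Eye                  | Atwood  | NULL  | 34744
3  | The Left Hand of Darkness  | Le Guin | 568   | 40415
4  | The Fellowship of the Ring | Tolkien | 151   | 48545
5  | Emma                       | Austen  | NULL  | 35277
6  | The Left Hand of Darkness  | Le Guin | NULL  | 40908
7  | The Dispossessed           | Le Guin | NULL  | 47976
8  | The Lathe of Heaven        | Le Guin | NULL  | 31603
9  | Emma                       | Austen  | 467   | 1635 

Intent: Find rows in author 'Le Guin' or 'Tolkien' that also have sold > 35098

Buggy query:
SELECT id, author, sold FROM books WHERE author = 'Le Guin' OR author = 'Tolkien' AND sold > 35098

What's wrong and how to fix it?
Bug: AND binds tighter than OR, so this parses as author = 'Le Guin' OR (author = 'Tolkien' AND sold > 35098)

Fix: Group the OR with parentheses (or use IN), then AND the threshold

Corrected query:
SELECT id, author, sold FROM books WHERE (author = 'Le Guin' OR author = 'Tolkien') AND sold > 35098

Result:
id | author  | sold 
---+---------+------
3  | Le Guin | 40415
4  | Tolkien | 48545
6  | Le Guin | 40908
7  | Le Guin | 47976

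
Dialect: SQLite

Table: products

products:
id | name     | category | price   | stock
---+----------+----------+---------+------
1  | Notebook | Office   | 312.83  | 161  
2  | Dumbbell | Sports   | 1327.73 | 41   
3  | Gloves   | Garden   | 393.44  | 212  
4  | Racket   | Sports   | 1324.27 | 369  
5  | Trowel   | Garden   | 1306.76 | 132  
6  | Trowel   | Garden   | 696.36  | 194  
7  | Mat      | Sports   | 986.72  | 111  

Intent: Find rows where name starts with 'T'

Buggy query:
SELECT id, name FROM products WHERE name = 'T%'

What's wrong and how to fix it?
Bug: Wildcards only work with LIKE; '=' treats '%' as a literal character

Fix: Replace '=' with LIKE so 'T%' is treated as a pattern

Corrected query:
SELECT id, name FROM products WHERE name LIKE 'T%'

Result:
id | name  
---+-------
5  | Trowel
6  | Trowel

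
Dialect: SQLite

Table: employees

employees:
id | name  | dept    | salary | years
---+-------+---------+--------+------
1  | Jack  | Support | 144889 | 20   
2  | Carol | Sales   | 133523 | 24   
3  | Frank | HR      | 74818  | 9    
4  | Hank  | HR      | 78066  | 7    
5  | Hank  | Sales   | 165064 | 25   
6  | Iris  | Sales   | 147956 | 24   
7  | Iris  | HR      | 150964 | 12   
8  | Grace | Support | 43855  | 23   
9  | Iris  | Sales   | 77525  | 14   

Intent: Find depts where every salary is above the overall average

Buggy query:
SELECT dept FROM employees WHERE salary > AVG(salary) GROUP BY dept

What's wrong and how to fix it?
Bug: AVG() is an aggregate; it can't sit directly in WHERE

Fix: Use a subquery for AVG and a HAVING MIN(...) filter so the condition holds for every row in the group

Corrected query:
SELECT dept FROM employees GROUP BY dept HAVING MIN(salary) > (SELECT AVG(salary) FROM employees)

Result:
(no rows)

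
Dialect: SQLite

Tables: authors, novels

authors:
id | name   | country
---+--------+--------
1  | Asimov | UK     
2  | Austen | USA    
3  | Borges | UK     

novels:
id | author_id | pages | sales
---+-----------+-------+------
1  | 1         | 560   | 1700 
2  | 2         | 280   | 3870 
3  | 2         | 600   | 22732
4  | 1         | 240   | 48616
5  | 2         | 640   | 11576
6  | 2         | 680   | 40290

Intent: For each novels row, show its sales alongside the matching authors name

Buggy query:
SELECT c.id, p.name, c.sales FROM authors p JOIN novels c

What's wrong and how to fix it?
Bug: Missing join condition: each novels row is matched to all authors rows instead of just its own

Fix: Specify the join condition linking the foreign key to the parent id

Corrected query:
SELECT c.id, p.name, c.sales FROM authors p JOIN novels c ON c.author_id = p.id

Result:
id | name   | sales
---+--------+------
1  | Asimov | 1700 
2  | Austen | 3870 
3  | Austen | 22732
4  | Asimov | 48616
5  | Austen | 11576
6  | Austen | 40290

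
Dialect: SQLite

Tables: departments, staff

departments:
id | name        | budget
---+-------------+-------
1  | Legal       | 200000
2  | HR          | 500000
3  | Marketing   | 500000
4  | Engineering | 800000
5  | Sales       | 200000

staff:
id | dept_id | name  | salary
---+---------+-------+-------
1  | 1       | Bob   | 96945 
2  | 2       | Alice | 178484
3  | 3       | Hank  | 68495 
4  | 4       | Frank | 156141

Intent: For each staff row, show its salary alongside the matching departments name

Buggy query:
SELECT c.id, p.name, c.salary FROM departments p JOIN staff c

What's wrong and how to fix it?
Bug: JOIN with no ON clause produces a cartesian product; every staff row pairs with every departments row

Fix: Specify the join condition linking the foreign key to the parent id

Corrected query:
SELECT c.id, p.name, c.salary FROM departments p JOIN staff c ON c.dept_id = p.id

Result:
id | name        | salary
---+-------------+-------
1  | Legal       | 96945 
2  | HR          | 178484
3  | Marketing   | 68495 
4  | Engineering | 156141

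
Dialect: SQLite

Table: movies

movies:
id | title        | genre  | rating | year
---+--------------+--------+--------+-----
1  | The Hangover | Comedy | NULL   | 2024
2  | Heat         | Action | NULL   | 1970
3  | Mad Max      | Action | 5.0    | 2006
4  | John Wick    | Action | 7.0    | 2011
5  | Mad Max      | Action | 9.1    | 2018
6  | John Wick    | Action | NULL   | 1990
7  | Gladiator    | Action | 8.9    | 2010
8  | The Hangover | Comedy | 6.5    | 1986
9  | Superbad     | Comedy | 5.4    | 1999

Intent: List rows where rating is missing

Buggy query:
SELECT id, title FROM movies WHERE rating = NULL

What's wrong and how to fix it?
Bug: '= NULL' is always unknown in SQL three-valued logic, so no rows match

Fix: Replace '= NULL' with 'IS NULL'

Corrected query:
SELECT id, title FROM movies WHERE rating IS NULL

Result:
id | title       
---+-------------
1  | The Hangover
2  | Heat        
6  | John Wick   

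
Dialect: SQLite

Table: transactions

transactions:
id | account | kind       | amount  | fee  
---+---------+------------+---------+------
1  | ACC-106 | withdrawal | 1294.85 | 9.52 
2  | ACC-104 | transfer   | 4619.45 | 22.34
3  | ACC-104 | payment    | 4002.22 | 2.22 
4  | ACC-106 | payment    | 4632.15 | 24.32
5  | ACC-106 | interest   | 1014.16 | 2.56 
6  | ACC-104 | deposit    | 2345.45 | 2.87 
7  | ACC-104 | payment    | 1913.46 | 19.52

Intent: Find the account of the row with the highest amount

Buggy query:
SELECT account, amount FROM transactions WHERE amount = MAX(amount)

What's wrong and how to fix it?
Bug: WHERE is evaluated per row; an aggregate over the whole table isn't defined there

Fix: Wrap MAX in a scalar subquery so WHERE compares against a single value

Corrected query:
SELECT account, amount FROM transactions WHERE amount = (SELECT MAX(amount) FROM transactions)

Result:
account | amount 
--------+--------
ACC-106 | 4632.15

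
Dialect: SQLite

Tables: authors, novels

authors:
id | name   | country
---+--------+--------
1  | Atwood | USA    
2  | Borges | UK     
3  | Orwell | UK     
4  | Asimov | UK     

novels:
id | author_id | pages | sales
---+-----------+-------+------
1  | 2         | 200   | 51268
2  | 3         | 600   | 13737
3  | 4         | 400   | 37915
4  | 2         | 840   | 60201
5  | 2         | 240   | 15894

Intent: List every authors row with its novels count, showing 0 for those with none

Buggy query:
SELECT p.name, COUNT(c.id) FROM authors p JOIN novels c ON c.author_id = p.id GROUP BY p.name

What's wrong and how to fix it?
Bug: INNER JOIN drops authors rows that have no matching novels rows

Fix: Switch to LEFT JOIN to retain unmatched parent rows

Corrected query:
SELECT p.name, COUNT(c.id) FROM authors p LEFT JOIN novels c ON c.author_id = p.id GROUP BY p.name

Result:
name   | COUNT(c.id)
-------+------------
Asimov | 1          
Atwood | 0          
Borges | 3          
Orwell | 1          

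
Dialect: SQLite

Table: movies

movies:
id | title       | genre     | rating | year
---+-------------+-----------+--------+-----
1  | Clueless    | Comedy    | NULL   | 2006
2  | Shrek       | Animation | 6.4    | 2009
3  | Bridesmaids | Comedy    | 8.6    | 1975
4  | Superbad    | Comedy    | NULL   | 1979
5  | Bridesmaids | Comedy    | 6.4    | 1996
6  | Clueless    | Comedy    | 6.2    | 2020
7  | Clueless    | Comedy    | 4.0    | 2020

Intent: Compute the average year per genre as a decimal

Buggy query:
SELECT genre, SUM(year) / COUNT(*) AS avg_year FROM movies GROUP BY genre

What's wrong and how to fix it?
Bug: Both operands are integers, so '/' performs integer division and truncates

Fix: Cast one side to REAL so the division keeps the fractional part

Corrected query:
SELECT genre, SUM(year) * 1.0 / COUNT(*) AS avg_year FROM movies GROUP BY genre

Result:
genre     | avg_year   
----------+------------
Animation | 2009       
Comedy    | 1999.333333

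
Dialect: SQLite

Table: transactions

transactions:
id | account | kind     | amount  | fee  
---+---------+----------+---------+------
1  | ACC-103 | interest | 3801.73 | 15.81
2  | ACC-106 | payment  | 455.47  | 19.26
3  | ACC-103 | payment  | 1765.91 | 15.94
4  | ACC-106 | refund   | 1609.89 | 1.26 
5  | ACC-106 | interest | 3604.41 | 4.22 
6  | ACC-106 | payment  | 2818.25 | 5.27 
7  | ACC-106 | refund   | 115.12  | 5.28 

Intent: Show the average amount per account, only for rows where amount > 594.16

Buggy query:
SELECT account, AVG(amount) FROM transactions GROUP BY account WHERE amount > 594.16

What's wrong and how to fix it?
Bug: Row-level WHERE must come before GROUP BY in the clause order

Fix: Move the WHERE clause before GROUP BY

Corrected query:
SELECT account, AVG(amount) FROM transactions WHERE amount > 594.16 GROUP BY account

Result:
account | AVG(amount)
--------+------------
ACC-103 | 2783.82    
ACC-106 | 2677.516667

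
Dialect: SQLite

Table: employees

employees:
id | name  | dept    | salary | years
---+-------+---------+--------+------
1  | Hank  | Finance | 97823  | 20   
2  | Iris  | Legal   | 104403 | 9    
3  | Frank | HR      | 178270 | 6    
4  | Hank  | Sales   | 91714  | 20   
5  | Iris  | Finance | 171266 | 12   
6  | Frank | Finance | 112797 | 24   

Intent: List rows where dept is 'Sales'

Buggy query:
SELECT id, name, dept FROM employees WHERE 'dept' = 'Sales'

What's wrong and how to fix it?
Bug: 'dept' in single quotes is a string literal, not the column; the comparison is literal-vs-literal and never true

Fix: Reference the column as dept without single quotes

Corrected query:
SELECT id, name, dept FROM employees WHERE dept = 'Sales'

Result:
id | name | dept 
---+------+------
4  | Hank | Sales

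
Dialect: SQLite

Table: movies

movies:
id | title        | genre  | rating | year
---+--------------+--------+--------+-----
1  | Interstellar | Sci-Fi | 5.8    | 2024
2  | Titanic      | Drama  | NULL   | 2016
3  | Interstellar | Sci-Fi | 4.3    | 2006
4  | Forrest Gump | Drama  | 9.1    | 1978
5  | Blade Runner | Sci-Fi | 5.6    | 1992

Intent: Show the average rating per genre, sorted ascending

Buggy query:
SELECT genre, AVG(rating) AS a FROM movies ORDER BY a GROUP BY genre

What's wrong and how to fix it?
Bug: GROUP BY must precede ORDER BY

Fix: Move ORDER BY to the end, after GROUP BY

Corrected query:
SELECT genre, AVG(rating) AS a FROM movies GROUP BY genre ORDER BY a

Result:
genre  | a       
-------+---------
Sci-Fi | 5.233333
Drama  | 9.1     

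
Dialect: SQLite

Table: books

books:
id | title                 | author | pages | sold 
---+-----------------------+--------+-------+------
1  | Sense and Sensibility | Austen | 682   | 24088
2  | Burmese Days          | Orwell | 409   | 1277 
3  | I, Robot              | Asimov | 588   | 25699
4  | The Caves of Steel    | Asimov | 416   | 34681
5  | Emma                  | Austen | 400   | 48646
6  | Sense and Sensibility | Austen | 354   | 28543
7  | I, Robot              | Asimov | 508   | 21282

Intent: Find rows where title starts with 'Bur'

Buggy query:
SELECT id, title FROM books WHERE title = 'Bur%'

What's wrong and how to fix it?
Bug: '=' compares the literal string including the % character; pattern matching needs LIKE

Fix: Replace '=' with LIKE so 'Bur%' is treated as a pattern

Corrected query:
SELECT id, title FROM books WHERE title LIKE 'Bur%'

Result:
id | title       
---+-------------
2  | Burmese Days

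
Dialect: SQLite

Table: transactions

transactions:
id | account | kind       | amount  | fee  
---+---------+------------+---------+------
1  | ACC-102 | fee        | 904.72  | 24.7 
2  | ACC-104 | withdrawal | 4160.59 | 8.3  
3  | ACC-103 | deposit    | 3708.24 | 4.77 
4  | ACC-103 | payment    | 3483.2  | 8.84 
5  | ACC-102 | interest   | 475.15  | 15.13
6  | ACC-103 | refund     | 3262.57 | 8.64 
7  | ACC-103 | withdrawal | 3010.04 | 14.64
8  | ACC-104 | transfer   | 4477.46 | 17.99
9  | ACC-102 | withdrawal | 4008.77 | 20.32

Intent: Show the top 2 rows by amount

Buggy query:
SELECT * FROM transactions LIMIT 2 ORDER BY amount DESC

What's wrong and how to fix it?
Bug: ORDER BY cannot follow LIMIT; LIMIT is the final clause

Fix: Swap the clauses: ORDER BY first, then LIMIT

Corrected query:
SELECT * FROM transactions ORDER BY amount DESC LIMIT 2

Result:
id | account | kind       | amount  | fee  
---+---------+------------+---------+------
8  | ACC-104 | transfer   | 4477.46 | 17.99
2  | ACC-104 | withdrawal | 4160.59 | 8.3  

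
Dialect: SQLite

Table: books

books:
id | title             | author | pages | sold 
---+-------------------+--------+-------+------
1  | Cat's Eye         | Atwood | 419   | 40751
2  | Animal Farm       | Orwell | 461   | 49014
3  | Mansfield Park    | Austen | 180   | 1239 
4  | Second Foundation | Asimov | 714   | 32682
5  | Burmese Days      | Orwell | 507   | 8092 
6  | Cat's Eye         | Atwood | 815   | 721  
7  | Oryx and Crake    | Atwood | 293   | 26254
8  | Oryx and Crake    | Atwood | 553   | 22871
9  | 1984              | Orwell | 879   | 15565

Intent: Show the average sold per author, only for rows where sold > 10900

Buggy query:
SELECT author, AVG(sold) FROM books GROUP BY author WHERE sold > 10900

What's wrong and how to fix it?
Bug: WHERE cannot follow GROUP BY

Fix: Place WHERE between FROM and GROUP BY

Corrected query:
SELECT author, AVG(sold) FROM books WHERE sold > 10900 GROUP BY author

Result:
author | AVG(sold)   
-------+-------------
Asimov | 32682       
Atwood | 29958.666667
Orwell | 32289.5     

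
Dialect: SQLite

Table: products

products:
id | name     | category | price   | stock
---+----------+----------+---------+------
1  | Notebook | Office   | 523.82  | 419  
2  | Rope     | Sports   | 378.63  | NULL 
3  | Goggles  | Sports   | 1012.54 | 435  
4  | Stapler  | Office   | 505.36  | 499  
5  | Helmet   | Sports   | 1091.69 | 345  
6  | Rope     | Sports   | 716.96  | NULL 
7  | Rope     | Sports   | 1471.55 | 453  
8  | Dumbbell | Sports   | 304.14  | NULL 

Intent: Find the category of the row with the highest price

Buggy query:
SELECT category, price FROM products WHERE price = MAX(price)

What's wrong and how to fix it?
Bug: MAX(price) is an aggregate and cannot be used directly in WHERE

Fix: Wrap MAX in a scalar subquery so WHERE compares against a single value

Corrected query:
SELECT category, price FROM products WHERE price = (SELECT MAX(price) FROM products)

Result:
category | price  
---------+--------
Sports   | 1471.55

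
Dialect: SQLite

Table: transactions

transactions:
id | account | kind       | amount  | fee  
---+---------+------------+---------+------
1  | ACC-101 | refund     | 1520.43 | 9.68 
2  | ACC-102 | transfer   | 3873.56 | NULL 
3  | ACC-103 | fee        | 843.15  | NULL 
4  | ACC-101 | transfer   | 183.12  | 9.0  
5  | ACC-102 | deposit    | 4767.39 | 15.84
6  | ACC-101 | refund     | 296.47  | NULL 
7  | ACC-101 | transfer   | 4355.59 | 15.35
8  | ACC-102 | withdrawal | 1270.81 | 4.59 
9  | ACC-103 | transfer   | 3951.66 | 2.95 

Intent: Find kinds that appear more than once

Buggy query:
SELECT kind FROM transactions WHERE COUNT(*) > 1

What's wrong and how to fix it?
Bug: COUNT(*) is an aggregate and cannot be used in WHERE

Fix: Group first, then use HAVING for the count condition

Corrected query:
SELECT kind FROM transactions GROUP BY kind HAVING COUNT(*) > 1

Result:
kind    
--------
refund  
transfer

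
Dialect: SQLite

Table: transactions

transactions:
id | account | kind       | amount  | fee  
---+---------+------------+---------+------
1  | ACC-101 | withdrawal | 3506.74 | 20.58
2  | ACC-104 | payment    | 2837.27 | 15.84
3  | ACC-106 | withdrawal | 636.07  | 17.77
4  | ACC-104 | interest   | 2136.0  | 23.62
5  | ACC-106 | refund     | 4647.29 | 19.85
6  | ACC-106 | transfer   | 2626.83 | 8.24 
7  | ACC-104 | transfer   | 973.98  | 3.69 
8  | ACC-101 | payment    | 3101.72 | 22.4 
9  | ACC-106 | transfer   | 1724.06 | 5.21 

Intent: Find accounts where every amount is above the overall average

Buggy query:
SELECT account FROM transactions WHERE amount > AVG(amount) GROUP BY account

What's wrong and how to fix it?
Bug: WHERE evaluates per row before aggregation, so AVG() is unavailable

Fix: Use a subquery for AVG and a HAVING MIN(...) filter so the condition holds for every row in the group

Corrected query:
SELECT account FROM transactions GROUP BY account HAVING MIN(amount) > (SELECT AVG(amount) FROM transactions)

Result:
account
-------
ACC-101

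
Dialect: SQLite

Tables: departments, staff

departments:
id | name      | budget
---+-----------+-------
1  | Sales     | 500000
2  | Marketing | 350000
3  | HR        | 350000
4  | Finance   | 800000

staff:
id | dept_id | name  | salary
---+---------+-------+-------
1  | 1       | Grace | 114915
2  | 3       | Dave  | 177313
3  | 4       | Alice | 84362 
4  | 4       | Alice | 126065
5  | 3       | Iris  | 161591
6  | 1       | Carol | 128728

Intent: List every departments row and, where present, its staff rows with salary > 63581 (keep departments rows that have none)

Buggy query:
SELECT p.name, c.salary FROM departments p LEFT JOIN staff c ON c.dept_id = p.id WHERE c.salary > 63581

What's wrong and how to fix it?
Bug: A WHERE condition on the right-hand table after LEFT JOIN drops unmatched parents

Fix: Move the right-table condition into the ON clause so unmatched parents are kept

Corrected query:
SELECT p.name, c.salary FROM departments p LEFT JOIN staff c ON c.dept_id = p.id AND c.salary > 63581

Result:
name      | salary
----------+-------
Sales     | 114915
Sales     | 128728
Marketing | NULL  
HR        | 161591
HR        | 177313
Finance   | 84362 
Finance   | 126065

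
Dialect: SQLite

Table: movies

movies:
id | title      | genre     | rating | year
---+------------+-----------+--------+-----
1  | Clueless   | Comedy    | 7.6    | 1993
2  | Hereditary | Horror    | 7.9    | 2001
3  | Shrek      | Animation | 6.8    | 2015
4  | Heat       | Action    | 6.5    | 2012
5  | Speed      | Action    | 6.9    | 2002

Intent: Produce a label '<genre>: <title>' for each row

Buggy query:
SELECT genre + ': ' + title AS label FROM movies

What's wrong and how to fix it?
Bug: SQLite uses || for string concatenation; + coerces text to numbers (yielding 0)

Fix: Replace + with || to concatenate text

Corrected query:
SELECT genre || ': ' || title AS label FROM movies

Result:
label             
------------------
Comedy: Clueless  
Horror: Hereditary
Animation: Shrek  
Action: Heat      
Action: Speed     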